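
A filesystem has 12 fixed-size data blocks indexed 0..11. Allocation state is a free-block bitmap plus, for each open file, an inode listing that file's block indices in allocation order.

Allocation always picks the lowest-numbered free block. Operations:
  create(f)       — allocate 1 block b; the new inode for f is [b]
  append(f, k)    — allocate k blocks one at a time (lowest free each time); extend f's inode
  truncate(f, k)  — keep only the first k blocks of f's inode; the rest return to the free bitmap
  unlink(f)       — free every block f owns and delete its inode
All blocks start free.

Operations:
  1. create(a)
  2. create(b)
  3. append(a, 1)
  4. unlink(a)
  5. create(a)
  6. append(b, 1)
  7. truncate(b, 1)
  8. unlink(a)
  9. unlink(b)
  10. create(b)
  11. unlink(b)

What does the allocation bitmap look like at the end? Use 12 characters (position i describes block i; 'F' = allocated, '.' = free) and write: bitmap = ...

bitmap = ............

create(a): bitmap=F........... | a=[0]
create(b): bitmap=FF.......... | a=[0] b=[1]
append(a, 1): bitmap=FFF......... | a=[0, 2] b=[1]
unlink(a): bitmap=.F.......... | b=[1]
create(a): bitmap=FF.......... | a=[0] b=[1]
append(b, 1): bitmap=FFF......... | a=[0] b=[1, 2]
truncate(b, 1): bitmap=FF.......... | a=[0] b=[1]
unlink(a): bitmap=.F.......... | b=[1]
unlink(b): bitmap=............ | 
create(b): bitmap=F........... | b=[0]
unlink(b): bitmap=............ | 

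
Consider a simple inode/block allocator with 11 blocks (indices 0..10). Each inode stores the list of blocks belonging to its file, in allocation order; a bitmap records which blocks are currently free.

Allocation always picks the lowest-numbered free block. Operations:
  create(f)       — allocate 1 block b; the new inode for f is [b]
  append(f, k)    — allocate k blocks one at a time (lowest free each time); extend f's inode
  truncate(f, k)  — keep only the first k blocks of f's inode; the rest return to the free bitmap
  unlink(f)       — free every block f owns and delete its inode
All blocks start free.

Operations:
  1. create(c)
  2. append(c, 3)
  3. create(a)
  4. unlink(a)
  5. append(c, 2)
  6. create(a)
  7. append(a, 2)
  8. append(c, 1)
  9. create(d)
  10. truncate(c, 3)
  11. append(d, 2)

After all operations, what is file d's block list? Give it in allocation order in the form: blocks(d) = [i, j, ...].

create(c): bitmap=F.......... | c=[0]
append(c, 3): bitmap=FFFF....... | c=[0, 1, 2, 3]
create(a): bitmap=FFFFF...... | a=[4] c=[0, 1, 2, 3]
unlink(a): bitmap=FFFF....... | c=[0, 1, 2, 3]
append(c, 2): bitmap=FFFFFF..... | c=[0, 1, 2, 3, 4, 5]
create(a): bitmap=FFFFFFF.... | a=[6] c=[0, 1, 2, 3, 4, 5]
append(a, 2): bitmap=FFFFFFFFF.. | a=[6, 7, 8] c=[0, 1, 2, 3, 4, 5]
append(c, 1): bitmap=FFFFFFFFFF. | a=[6, 7, 8] c=[0, 1, 2, 3, 4, 5, 9]
create(d): bitmap=FFFFFFFFFFF | a=[6, 7, 8] c=[0, 1, 2, 3, 4, 5, 9] d=[10]
truncate(c, 3): bitmap=FFF...FFF.F | a=[6, 7, 8] c=[0, 1, 2] d=[10]
append(d, 2): bitmap=FFFFF.FFF.F | a=[6, 7, 8] c=[0, 1, 2] d=[10, 3, 4]

blocks(d) = [10, 3, 4]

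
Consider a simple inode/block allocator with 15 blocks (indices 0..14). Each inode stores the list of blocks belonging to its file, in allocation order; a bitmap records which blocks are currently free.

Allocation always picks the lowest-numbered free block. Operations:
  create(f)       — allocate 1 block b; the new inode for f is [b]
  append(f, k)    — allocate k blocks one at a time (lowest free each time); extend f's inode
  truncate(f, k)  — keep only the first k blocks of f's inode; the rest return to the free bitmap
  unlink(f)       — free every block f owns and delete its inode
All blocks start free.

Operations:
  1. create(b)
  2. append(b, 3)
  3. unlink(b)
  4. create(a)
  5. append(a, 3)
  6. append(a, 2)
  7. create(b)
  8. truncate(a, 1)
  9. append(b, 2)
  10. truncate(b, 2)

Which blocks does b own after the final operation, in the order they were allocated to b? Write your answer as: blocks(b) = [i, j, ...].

blocks(b) = [6, 1]

after create(b) → b:[0]  free=[F..............]
after append(b, 3) → b:[0, 1, 2, 3]  free=[FFFF...........]
after unlink(b) →   free=[...............]
after create(a) → a:[0]  free=[F..............]
after append(a, 3) → a:[0, 1, 2, 3]  free=[FFFF...........]
after append(a, 2) → a:[0, 1, 2, 3, 4, 5]  free=[FFFFFF.........]
after create(b) → a:[0, 1, 2, 3, 4, 5], b:[6]  free=[FFFFFFF........]
after truncate(a, 1) → a:[0], b:[6]  free=[F.....F........]
after append(b, 2) → a:[0], b:[6, 1, 2]  free=[FFF...F........]
after truncate(b, 2) → a:[0], b:[6, 1]  free=[FF....F........]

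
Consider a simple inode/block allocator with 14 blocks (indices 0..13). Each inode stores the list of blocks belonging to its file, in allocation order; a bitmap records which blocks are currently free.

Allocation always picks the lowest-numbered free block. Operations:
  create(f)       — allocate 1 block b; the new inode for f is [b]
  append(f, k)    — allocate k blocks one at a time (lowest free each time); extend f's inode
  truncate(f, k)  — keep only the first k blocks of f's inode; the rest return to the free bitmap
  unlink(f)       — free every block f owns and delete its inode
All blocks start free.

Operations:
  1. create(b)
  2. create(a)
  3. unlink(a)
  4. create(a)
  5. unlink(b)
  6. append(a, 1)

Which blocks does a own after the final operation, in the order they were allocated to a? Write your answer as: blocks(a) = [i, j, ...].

  1. create(b)  ⇒  F.............  {b→[0]}
  2. create(a)  ⇒  FF............  {a→[1]; b→[0]}
  3. unlink(a)  ⇒  F.............  {b→[0]}
  4. create(a)  ⇒  FF............  {a→[1]; b→[0]}
  5. unlink(b)  ⇒  .F............  {a→[1]}
  6. append(a, 1)  ⇒  FF............  {a→[1, 0]}

blocks(a) = [1, 0]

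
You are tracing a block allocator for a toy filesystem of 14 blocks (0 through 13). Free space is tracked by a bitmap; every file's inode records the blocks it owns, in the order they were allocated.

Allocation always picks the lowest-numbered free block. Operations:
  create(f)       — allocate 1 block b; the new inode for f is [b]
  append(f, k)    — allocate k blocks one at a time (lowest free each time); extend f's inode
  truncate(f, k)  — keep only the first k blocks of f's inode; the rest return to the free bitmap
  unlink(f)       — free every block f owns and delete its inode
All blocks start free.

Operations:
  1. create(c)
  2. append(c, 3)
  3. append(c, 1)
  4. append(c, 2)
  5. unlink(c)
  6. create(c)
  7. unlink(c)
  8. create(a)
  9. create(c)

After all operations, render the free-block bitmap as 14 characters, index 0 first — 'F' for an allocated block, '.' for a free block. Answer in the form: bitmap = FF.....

[1] create(c) — c=0 (map F.............)
[2] append(c, 3) — c=0,1,2,3 (map FFFF..........)
[3] append(c, 1) — c=0,1,2,3,4 (map FFFFF.........)
[4] append(c, 2) — c=0,1,2,3,4,5,6 (map FFFFFFF.......)
[5] unlink(c) —  (map ..............)
[6] create(c) — c=0 (map F.............)
[7] unlink(c) —  (map ..............)
[8] create(a) — a=0 (map F.............)
[9] create(c) — a=0 c=1 (map FF............)

bitmap = FF............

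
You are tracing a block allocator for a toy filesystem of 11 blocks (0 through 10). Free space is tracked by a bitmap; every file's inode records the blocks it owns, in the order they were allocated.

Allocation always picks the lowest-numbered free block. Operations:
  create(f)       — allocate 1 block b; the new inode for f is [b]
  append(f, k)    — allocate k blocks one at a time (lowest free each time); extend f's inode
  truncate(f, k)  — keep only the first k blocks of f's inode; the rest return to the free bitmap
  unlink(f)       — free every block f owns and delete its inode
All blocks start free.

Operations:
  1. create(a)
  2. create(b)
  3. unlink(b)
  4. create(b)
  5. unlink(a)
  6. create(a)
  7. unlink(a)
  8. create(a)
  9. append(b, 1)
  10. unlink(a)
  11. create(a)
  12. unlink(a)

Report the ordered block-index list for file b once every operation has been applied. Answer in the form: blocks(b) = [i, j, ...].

  1. create(a)  ⇒  F..........  {a→[0]}
  2. create(b)  ⇒  FF.........  {a→[0]; b→[1]}
  3. unlink(b)  ⇒  F..........  {a→[0]}
  4. create(b)  ⇒  FF.........  {a→[0]; b→[1]}
  5. unlink(a)  ⇒  .F.........  {b→[1]}
  6. create(a)  ⇒  FF.........  {a→[0]; b→[1]}
  7. unlink(a)  ⇒  .F.........  {b→[1]}
  8. create(a)  ⇒  FF.........  {a→[0]; b→[1]}
  9. append(b, 1)  ⇒  FFF........  {a→[0]; b→[1, 2]}
  10. unlink(a)  ⇒  .FF........  {b→[1, 2]}
  11. create(a)  ⇒  FFF........  {a→[0]; b→[1, 2]}
  12. unlink(a)  ⇒  .FF........  {b→[1, 2]}

blocks(b) = [1, 2]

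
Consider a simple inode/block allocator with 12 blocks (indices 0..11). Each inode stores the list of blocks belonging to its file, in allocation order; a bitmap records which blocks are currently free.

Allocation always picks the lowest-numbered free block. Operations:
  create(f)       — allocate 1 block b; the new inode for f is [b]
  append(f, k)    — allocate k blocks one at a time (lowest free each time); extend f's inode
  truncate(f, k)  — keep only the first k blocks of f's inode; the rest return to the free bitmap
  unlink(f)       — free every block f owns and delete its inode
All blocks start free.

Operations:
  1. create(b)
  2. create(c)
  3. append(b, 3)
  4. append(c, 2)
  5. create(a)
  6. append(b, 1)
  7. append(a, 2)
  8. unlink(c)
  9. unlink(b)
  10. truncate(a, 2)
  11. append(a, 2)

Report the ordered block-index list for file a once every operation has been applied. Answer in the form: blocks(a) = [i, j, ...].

after create(b) → b:[0]  free=[F...........]
after create(c) → b:[0], c:[1]  free=[FF..........]
after append(b, 3) → b:[0, 2, 3, 4], c:[1]  free=[FFFFF.......]
after append(c, 2) → b:[0, 2, 3, 4], c:[1, 5, 6]  free=[FFFFFFF.....]
after create(a) → a:[7], b:[0, 2, 3, 4], c:[1, 5, 6]  free=[FFFFFFFF....]
after append(b, 1) → a:[7], b:[0, 2, 3, 4, 8], c:[1, 5, 6]  free=[FFFFFFFFF...]
after append(a, 2) → a:[7, 9, 10], b:[0, 2, 3, 4, 8], c:[1, 5, 6]  free=[FFFFFFFFFFF.]
after unlink(c) → a:[7, 9, 10], b:[0, 2, 3, 4, 8]  free=[F.FFF..FFFF.]
after unlink(b) → a:[7, 9, 10]  free=[.......F.FF.]
after truncate(a, 2) → a:[7, 9]  free=[.......F.F..]
after append(a, 2) → a:[7, 9, 0, 1]  free=[FF.....F.F..]

blocks(a) = [7, 9, 0, 1]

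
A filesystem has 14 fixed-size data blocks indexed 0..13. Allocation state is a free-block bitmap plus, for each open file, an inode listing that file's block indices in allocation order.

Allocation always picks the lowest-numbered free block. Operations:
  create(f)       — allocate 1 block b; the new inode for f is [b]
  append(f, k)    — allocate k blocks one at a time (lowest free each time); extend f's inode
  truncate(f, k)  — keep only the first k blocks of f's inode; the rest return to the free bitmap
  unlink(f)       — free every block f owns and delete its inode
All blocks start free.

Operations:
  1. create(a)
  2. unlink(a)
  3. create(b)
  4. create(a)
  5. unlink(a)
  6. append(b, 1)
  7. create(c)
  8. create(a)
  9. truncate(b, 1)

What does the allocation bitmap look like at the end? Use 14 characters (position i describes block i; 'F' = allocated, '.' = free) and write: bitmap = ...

create(a): bitmap=F............. | a=[0]
unlink(a): bitmap=.............. | 
create(b): bitmap=F............. | b=[0]
create(a): bitmap=FF............ | a=[1] b=[0]
unlink(a): bitmap=F............. | b=[0]
append(b, 1): bitmap=FF............ | b=[0, 1]
create(c): bitmap=FFF........... | b=[0, 1] c=[2]
create(a): bitmap=FFFF.......... | a=[3] b=[0, 1] c=[2]
truncate(b, 1): bitmap=F.FF.......... | a=[3] b=[0] c=[2]

bitmap = F.FF..........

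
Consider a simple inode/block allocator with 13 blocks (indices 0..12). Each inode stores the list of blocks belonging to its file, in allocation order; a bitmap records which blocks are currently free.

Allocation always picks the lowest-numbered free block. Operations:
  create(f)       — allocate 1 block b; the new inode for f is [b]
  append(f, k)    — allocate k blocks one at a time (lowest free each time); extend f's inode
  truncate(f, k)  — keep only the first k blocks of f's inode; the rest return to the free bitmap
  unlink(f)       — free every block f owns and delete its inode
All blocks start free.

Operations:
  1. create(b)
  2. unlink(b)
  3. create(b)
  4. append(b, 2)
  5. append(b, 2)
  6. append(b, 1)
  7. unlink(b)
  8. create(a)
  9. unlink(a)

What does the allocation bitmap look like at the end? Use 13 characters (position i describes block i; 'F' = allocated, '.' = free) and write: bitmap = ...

bitmap = .............

create(b): bitmap=F............ | b=[0]
unlink(b): bitmap=............. | 
create(b): bitmap=F............ | b=[0]
append(b, 2): bitmap=FFF.......... | b=[0, 1, 2]
append(b, 2): bitmap=FFFFF........ | b=[0, 1, 2, 3, 4]
append(b, 1): bitmap=FFFFFF....... | b=[0, 1, 2, 3, 4, 5]
unlink(b): bitmap=............. | 
create(a): bitmap=F............ | a=[0]
unlink(a): bitmap=............. | 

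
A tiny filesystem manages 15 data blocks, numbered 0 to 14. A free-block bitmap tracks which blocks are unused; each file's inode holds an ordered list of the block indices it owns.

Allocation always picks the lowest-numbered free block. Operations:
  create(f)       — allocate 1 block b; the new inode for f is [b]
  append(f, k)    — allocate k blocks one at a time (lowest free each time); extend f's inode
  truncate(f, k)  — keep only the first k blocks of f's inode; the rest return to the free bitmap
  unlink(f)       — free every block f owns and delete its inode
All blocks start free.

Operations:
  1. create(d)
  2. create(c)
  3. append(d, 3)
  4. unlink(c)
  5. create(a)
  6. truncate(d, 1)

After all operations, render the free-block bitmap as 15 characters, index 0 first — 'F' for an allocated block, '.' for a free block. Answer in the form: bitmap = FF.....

bitmap = FF.............

create(d): bitmap=F.............. | d=[0]
create(c): bitmap=FF............. | c=[1] d=[0]
append(d, 3): bitmap=FFFFF.......... | c=[1] d=[0, 2, 3, 4]
unlink(c): bitmap=F.FFF.......... | d=[0, 2, 3, 4]
create(a): bitmap=FFFFF.......... | a=[1] d=[0, 2, 3, 4]
truncate(d, 1): bitmap=FF............. | a=[1] d=[0]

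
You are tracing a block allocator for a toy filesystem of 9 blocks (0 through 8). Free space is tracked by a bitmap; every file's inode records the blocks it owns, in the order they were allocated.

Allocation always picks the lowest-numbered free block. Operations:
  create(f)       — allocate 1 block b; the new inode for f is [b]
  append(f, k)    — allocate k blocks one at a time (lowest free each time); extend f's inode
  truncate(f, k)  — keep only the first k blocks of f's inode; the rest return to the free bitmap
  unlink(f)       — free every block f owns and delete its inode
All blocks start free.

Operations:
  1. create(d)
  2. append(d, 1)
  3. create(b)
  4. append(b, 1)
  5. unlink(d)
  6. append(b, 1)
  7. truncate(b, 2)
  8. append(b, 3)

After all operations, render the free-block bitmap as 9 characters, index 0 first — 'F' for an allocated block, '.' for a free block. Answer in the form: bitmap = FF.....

[1] create(d) — d=0 (map F........)
[2] append(d, 1) — d=0,1 (map FF.......)
[3] create(b) — b=2 d=0,1 (map FFF......)
[4] append(b, 1) — b=2,3 d=0,1 (map FFFF.....)
[5] unlink(d) — b=2,3 (map ..FF.....)
[6] append(b, 1) — b=2,3,0 (map F.FF.....)
[7] truncate(b, 2) — b=2,3 (map ..FF.....)
[8] append(b, 3) — b=2,3,0,1,4 (map FFFFF....)

bitmap = FFFFF....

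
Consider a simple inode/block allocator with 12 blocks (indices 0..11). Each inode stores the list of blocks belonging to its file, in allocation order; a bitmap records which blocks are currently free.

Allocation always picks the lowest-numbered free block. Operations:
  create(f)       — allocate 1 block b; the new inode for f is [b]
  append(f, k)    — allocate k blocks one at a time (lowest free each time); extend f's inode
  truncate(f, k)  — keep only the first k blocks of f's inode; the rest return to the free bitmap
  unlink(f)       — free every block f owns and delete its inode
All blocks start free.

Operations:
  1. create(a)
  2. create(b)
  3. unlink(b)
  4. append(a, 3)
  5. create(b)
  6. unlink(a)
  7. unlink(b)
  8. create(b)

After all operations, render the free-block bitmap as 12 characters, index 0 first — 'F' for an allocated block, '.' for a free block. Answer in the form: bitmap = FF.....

bitmap = F...........

after create(a) → a:[0]  free=[F...........]
after create(b) → a:[0], b:[1]  free=[FF..........]
after unlink(b) → a:[0]  free=[F...........]
after append(a, 3) → a:[0, 1, 2, 3]  free=[FFFF........]
after create(b) → a:[0, 1, 2, 3], b:[4]  free=[FFFFF.......]
after unlink(a) → b:[4]  free=[....F.......]
after unlink(b) →   free=[............]
after create(b) → b:[0]  free=[F...........]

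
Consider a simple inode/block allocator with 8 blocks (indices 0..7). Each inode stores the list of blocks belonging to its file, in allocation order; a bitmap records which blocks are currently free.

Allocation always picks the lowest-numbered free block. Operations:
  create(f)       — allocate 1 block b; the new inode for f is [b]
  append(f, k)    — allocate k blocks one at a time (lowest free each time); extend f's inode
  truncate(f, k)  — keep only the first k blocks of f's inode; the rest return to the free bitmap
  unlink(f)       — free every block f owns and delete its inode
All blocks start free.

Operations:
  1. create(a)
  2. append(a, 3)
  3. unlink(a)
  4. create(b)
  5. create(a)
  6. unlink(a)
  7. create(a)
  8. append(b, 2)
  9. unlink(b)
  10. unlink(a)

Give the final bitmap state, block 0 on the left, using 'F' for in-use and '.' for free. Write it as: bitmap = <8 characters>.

bitmap = ........

create(a): bitmap=F....... | a=[0]
append(a, 3): bitmap=FFFF.... | a=[0, 1, 2, 3]
unlink(a): bitmap=........ | 
create(b): bitmap=F....... | b=[0]
create(a): bitmap=FF...... | a=[1] b=[0]
unlink(a): bitmap=F....... | b=[0]
create(a): bitmap=FF...... | a=[1] b=[0]
append(b, 2): bitmap=FFFF.... | a=[1] b=[0, 2, 3]
unlink(b): bitmap=.F...... | a=[1]
unlink(a): bitmap=........ | 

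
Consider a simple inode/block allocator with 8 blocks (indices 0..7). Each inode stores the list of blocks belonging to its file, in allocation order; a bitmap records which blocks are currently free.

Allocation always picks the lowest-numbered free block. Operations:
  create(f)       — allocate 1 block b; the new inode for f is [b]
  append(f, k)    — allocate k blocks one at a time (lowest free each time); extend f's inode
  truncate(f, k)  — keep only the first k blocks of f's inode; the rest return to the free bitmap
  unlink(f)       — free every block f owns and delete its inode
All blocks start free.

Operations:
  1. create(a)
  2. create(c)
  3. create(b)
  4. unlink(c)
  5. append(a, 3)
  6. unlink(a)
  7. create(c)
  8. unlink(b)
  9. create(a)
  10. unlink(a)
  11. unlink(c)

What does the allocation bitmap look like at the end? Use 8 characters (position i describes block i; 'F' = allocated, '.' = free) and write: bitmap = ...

after create(a) → a:[0]  free=[F.......]
after create(c) → a:[0], c:[1]  free=[FF......]
after create(b) → a:[0], b:[2], c:[1]  free=[FFF.....]
after unlink(c) → a:[0], b:[2]  free=[F.F.....]
after append(a, 3) → a:[0, 1, 3, 4], b:[2]  free=[FFFFF...]
after unlink(a) → b:[2]  free=[..F.....]
after create(c) → b:[2], c:[0]  free=[F.F.....]
after unlink(b) → c:[0]  free=[F.......]
after create(a) → a:[1], c:[0]  free=[FF......]
after unlink(a) → c:[0]  free=[F.......]
after unlink(c) →   free=[........]

bitmap = ........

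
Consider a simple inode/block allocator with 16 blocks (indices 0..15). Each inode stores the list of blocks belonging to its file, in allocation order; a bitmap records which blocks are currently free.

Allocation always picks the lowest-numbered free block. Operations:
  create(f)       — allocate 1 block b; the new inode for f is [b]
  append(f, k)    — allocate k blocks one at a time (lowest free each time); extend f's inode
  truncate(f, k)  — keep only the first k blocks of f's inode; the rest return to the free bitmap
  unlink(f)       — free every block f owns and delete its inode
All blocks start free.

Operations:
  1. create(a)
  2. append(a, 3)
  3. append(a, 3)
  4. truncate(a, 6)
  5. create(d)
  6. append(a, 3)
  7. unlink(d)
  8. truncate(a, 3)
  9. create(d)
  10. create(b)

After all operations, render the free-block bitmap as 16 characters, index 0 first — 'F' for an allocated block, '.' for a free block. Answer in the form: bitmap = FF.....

bitmap = FFFFF...........

after create(a) → a:[0]  free=[F...............]
after append(a, 3) → a:[0, 1, 2, 3]  free=[FFFF............]
after append(a, 3) → a:[0, 1, 2, 3, 4, 5, 6]  free=[FFFFFFF.........]
after truncate(a, 6) → a:[0, 1, 2, 3, 4, 5]  free=[FFFFFF..........]
after create(d) → a:[0, 1, 2, 3, 4, 5], d:[6]  free=[FFFFFFF.........]
after append(a, 3) → a:[0, 1, 2, 3, 4, 5, 7, 8, 9], d:[6]  free=[FFFFFFFFFF......]
after unlink(d) → a:[0, 1, 2, 3, 4, 5, 7, 8, 9]  free=[FFFFFF.FFF......]
after truncate(a, 3) → a:[0, 1, 2]  free=[FFF.............]
after create(d) → a:[0, 1, 2], d:[3]  free=[FFFF............]
after create(b) → a:[0, 1, 2], b:[4], d:[3]  free=[FFFFF...........]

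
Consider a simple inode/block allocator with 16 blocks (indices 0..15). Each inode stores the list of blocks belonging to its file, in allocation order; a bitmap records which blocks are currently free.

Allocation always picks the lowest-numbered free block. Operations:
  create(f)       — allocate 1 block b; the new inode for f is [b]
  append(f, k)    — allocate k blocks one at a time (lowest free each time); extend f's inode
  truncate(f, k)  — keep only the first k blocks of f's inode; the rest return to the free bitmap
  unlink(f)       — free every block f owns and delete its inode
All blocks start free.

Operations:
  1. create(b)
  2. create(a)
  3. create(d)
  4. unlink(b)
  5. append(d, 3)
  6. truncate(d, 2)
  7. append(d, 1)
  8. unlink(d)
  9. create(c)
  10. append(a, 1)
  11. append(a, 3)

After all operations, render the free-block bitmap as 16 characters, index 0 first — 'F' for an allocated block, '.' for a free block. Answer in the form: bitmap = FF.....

  1. create(b)  ⇒  F...............  {b→[0]}
  2. create(a)  ⇒  FF..............  {a→[1]; b→[0]}
  3. create(d)  ⇒  FFF.............  {a→[1]; b→[0]; d→[2]}
  4. unlink(b)  ⇒  .FF.............  {a→[1]; d→[2]}
  5. append(d, 3)  ⇒  FFFFF...........  {a→[1]; d→[2, 0, 3, 4]}
  6. truncate(d, 2)  ⇒  FFF.............  {a→[1]; d→[2, 0]}
  7. append(d, 1)  ⇒  FFFF............  {a→[1]; d→[2, 0, 3]}
  8. unlink(d)  ⇒  .F..............  {a→[1]}
  9. create(c)  ⇒  FF..............  {a→[1]; c→[0]}
  10. append(a, 1)  ⇒  FFF.............  {a→[1, 2]; c→[0]}
  11. append(a, 3)  ⇒  FFFFFF..........  {a→[1, 2, 3, 4, 5]; c→[0]}

bitmap = FFFFFF..........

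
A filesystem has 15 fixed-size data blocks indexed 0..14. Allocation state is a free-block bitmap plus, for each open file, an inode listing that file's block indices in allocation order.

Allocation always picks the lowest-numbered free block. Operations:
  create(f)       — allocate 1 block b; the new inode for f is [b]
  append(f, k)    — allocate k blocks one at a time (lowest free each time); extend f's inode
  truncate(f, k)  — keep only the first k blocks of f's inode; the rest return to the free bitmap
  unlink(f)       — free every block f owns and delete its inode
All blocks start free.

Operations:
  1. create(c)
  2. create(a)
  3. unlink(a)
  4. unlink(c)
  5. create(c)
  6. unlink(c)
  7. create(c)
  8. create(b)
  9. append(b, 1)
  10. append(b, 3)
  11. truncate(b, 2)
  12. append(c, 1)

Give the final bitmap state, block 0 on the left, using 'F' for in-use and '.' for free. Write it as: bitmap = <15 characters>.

bitmap = FFFF...........

create(c): bitmap=F.............. | c=[0]
create(a): bitmap=FF............. | a=[1] c=[0]
unlink(a): bitmap=F.............. | c=[0]
unlink(c): bitmap=............... | 
create(c): bitmap=F.............. | c=[0]
unlink(c): bitmap=............... | 
create(c): bitmap=F.............. | c=[0]
create(b): bitmap=FF............. | b=[1] c=[0]
append(b, 1): bitmap=FFF............ | b=[1, 2] c=[0]
append(b, 3): bitmap=FFFFFF......... | b=[1, 2, 3, 4, 5] c=[0]
truncate(b, 2): bitmap=FFF............ | b=[1, 2] c=[0]
append(c, 1): bitmap=FFFF........... | b=[1, 2] c=[0, 3]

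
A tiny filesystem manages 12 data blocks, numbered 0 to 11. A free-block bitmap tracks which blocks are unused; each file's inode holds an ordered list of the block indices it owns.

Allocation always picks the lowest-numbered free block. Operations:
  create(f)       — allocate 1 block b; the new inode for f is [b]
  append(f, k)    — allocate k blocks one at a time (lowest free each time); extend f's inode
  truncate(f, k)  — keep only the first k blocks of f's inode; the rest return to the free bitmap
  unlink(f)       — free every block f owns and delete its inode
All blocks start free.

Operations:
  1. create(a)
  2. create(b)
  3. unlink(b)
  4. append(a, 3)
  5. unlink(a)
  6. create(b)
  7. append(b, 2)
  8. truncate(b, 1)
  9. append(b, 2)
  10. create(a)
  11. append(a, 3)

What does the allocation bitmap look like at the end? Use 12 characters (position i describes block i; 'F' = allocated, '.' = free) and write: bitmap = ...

bitmap = FFFFFFF.....

create(a): bitmap=F........... | a=[0]
create(b): bitmap=FF.......... | a=[0] b=[1]
unlink(b): bitmap=F........... | a=[0]
append(a, 3): bitmap=FFFF........ | a=[0, 1, 2, 3]
unlink(a): bitmap=............ | 
create(b): bitmap=F........... | b=[0]
append(b, 2): bitmap=FFF......... | b=[0, 1, 2]
truncate(b, 1): bitmap=F........... | b=[0]
append(b, 2): bitmap=FFF......... | b=[0, 1, 2]
create(a): bitmap=FFFF........ | a=[3] b=[0, 1, 2]
append(a, 3): bitmap=FFFFFFF..... | a=[3, 4, 5, 6] b=[0, 1, 2]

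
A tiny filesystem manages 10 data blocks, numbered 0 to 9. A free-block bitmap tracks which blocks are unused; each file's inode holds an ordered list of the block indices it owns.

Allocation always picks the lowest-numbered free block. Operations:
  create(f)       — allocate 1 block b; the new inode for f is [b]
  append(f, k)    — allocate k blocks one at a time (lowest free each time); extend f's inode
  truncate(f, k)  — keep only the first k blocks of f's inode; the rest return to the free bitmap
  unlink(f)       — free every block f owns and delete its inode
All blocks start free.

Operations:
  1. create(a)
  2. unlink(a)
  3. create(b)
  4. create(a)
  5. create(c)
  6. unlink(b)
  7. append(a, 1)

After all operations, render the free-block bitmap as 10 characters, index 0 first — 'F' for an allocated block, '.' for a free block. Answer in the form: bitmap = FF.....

  1. create(a)  ⇒  F.........  {a→[0]}
  2. unlink(a)  ⇒  ..........  {}
  3. create(b)  ⇒  F.........  {b→[0]}
  4. create(a)  ⇒  FF........  {a→[1]; b→[0]}
  5. create(c)  ⇒  FFF.......  {a→[1]; b→[0]; c→[2]}
  6. unlink(b)  ⇒  .FF.......  {a→[1]; c→[2]}
  7. append(a, 1)  ⇒  FFF.......  {a→[1, 0]; c→[2]}

bitmap = FFF.......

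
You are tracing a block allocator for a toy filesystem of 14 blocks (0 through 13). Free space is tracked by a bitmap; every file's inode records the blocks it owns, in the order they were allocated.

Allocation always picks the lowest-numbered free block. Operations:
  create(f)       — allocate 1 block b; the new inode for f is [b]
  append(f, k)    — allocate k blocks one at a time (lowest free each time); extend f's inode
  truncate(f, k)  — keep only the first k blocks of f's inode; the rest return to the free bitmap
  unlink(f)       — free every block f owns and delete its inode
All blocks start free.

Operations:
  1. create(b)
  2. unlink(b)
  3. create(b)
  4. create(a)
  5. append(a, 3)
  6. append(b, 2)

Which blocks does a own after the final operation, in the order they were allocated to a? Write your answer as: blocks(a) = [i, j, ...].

[1] create(b) — b=0 (map F.............)
[2] unlink(b) —  (map ..............)
[3] create(b) — b=0 (map F.............)
[4] create(a) — a=1 b=0 (map FF............)
[5] append(a, 3) — a=1,2,3,4 b=0 (map FFFFF.........)
[6] append(b, 2) — a=1,2,3,4 b=0,5,6 (map FFFFFFF.......)

blocks(a) = [1, 2, 3, 4]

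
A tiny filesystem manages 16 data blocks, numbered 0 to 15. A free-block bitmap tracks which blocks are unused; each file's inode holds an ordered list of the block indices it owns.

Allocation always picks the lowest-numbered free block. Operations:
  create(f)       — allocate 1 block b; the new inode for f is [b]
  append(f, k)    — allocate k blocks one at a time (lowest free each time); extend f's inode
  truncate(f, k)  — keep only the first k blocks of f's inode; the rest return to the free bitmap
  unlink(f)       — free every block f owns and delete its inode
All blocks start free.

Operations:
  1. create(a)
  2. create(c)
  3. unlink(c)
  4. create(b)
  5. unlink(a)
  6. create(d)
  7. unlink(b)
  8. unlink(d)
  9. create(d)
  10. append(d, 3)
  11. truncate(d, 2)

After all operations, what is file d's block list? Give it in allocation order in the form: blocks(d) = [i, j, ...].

create(a): bitmap=F............... | a=[0]
create(c): bitmap=FF.............. | a=[0] c=[1]
unlink(c): bitmap=F............... | a=[0]
create(b): bitmap=FF.............. | a=[0] b=[1]
unlink(a): bitmap=.F.............. | b=[1]
create(d): bitmap=FF.............. | b=[1] d=[0]
unlink(b): bitmap=F............... | d=[0]
unlink(d): bitmap=................ | 
create(d): bitmap=F............... | d=[0]
append(d, 3): bitmap=FFFF............ | d=[0, 1, 2, 3]
truncate(d, 2): bitmap=FF.............. | d=[0, 1]

blocks(d) = [0, 1]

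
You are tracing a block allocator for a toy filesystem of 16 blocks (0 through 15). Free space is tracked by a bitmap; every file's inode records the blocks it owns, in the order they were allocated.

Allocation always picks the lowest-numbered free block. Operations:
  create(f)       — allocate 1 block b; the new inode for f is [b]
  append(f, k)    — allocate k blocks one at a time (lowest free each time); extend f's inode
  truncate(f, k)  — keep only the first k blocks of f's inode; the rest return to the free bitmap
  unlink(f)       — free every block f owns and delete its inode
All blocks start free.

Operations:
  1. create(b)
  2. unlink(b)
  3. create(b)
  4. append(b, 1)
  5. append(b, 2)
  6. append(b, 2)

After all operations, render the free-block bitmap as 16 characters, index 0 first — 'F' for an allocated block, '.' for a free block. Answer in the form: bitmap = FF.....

after create(b) → b:[0]  free=[F...............]
after unlink(b) →   free=[................]
after create(b) → b:[0]  free=[F...............]
after append(b, 1) → b:[0, 1]  free=[FF..............]
after append(b, 2) → b:[0, 1, 2, 3]  free=[FFFF............]
after append(b, 2) → b:[0, 1, 2, 3, 4, 5]  free=[FFFFFF..........]

bitmap = FFFFFF..........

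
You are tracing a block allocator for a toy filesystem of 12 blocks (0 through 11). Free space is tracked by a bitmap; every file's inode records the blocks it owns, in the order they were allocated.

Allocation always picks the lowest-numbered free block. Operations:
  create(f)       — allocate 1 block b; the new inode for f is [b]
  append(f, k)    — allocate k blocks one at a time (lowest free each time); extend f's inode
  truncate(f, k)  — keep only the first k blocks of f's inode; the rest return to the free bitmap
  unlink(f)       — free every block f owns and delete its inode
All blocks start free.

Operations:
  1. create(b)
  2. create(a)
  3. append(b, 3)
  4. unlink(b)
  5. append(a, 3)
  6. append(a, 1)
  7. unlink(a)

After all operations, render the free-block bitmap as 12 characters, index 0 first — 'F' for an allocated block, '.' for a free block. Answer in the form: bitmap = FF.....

bitmap = ............

[1] create(b) — b=0 (map F...........)
[2] create(a) — a=1 b=0 (map FF..........)
[3] append(b, 3) — a=1 b=0,2,3,4 (map FFFFF.......)
[4] unlink(b) — a=1 (map .F..........)
[5] append(a, 3) — a=1,0,2,3 (map FFFF........)
[6] append(a, 1) — a=1,0,2,3,4 (map FFFFF.......)
[7] unlink(a) —  (map ............)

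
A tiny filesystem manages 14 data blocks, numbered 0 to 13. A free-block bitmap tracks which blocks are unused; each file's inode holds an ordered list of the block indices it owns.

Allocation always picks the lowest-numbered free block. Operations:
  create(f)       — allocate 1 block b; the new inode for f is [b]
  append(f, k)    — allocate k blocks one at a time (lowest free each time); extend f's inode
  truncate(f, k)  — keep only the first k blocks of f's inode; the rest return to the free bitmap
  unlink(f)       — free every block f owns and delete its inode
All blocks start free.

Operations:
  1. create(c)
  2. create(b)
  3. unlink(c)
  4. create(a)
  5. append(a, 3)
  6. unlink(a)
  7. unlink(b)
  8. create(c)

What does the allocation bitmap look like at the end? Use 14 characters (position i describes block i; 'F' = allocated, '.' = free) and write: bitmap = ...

bitmap = F.............

after create(c) → c:[0]  free=[F.............]
after create(b) → b:[1], c:[0]  free=[FF............]
after unlink(c) → b:[1]  free=[.F............]
after create(a) → a:[0], b:[1]  free=[FF............]
after append(a, 3) → a:[0, 2, 3, 4], b:[1]  free=[FFFFF.........]
after unlink(a) → b:[1]  free=[.F............]
after unlink(b) →   free=[..............]
after create(c) → c:[0]  free=[F.............]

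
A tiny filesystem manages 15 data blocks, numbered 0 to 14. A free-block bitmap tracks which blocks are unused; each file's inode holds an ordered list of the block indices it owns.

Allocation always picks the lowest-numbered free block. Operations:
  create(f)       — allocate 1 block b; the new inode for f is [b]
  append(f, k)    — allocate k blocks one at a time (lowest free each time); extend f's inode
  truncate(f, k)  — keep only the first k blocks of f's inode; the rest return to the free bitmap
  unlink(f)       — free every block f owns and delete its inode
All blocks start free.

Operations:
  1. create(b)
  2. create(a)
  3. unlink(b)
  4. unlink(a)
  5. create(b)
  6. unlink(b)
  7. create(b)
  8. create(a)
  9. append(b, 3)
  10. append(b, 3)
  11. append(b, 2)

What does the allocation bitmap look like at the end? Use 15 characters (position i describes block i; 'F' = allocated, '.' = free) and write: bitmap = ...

bitmap = FFFFFFFFFF.....

  1. create(b)  ⇒  F..............  {b→[0]}
  2. create(a)  ⇒  FF.............  {a→[1]; b→[0]}
  3. unlink(b)  ⇒  .F.............  {a→[1]}
  4. unlink(a)  ⇒  ...............  {}
  5. create(b)  ⇒  F..............  {b→[0]}
  6. unlink(b)  ⇒  ...............  {}
  7. create(b)  ⇒  F..............  {b→[0]}
  8. create(a)  ⇒  FF.............  {a→[1]; b→[0]}
  9. append(b, 3)  ⇒  FFFFF..........  {a→[1]; b→[0, 2, 3, 4]}
  10. append(b, 3)  ⇒  FFFFFFFF.......  {a→[1]; b→[0, 2, 3, 4, 5, 6, 7]}
  11. append(b, 2)  ⇒  FFFFFFFFFF.....  {a→[1]; b→[0, 2, 3, 4, 5, 6, 7, 8, 9]}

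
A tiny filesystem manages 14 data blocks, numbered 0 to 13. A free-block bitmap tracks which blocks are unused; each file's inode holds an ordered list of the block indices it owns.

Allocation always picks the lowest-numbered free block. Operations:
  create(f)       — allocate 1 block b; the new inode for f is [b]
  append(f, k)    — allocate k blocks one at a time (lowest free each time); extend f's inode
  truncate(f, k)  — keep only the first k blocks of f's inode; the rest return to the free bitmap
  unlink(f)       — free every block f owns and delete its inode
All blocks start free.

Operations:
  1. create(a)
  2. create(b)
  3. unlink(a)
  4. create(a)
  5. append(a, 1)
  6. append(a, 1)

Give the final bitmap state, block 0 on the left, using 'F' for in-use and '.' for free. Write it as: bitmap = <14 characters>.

after create(a) → a:[0]  free=[F.............]
after create(b) → a:[0], b:[1]  free=[FF............]
after unlink(a) → b:[1]  free=[.F............]
after create(a) → a:[0], b:[1]  free=[FF............]
after append(a, 1) → a:[0, 2], b:[1]  free=[FFF...........]
after append(a, 1) → a:[0, 2, 3], b:[1]  free=[FFFF..........]

bitmap = FFFF..........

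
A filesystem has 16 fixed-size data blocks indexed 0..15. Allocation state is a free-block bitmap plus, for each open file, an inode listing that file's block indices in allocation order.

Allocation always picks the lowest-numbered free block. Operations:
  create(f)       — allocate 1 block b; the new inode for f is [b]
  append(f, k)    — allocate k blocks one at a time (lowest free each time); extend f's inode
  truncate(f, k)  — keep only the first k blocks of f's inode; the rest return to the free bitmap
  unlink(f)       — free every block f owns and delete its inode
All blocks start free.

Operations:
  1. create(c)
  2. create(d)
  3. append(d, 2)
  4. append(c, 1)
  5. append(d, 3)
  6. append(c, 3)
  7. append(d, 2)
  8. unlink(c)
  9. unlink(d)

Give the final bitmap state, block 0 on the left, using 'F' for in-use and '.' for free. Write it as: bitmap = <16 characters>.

bitmap = ................

  1. create(c)  ⇒  F...............  {c→[0]}
  2. create(d)  ⇒  FF..............  {c→[0]; d→[1]}
  3. append(d, 2)  ⇒  FFFF............  {c→[0]; d→[1, 2, 3]}
  4. append(c, 1)  ⇒  FFFFF...........  {c→[0, 4]; d→[1, 2, 3]}
  5. append(d, 3)  ⇒  FFFFFFFF........  {c→[0, 4]; d→[1, 2, 3, 5, 6, 7]}
  6. append(c, 3)  ⇒  FFFFFFFFFFF.....  {c→[0, 4, 8, 9, 10]; d→[1, 2, 3, 5, 6, 7]}
  7. append(d, 2)  ⇒  FFFFFFFFFFFFF...  {c→[0, 4, 8, 9, 10]; d→[1, 2, 3, 5, 6, 7, 11, 12]}
  8. unlink(c)  ⇒  .FFF.FFF...FF...  {d→[1, 2, 3, 5, 6, 7, 11, 12]}
  9. unlink(d)  ⇒  ................  {}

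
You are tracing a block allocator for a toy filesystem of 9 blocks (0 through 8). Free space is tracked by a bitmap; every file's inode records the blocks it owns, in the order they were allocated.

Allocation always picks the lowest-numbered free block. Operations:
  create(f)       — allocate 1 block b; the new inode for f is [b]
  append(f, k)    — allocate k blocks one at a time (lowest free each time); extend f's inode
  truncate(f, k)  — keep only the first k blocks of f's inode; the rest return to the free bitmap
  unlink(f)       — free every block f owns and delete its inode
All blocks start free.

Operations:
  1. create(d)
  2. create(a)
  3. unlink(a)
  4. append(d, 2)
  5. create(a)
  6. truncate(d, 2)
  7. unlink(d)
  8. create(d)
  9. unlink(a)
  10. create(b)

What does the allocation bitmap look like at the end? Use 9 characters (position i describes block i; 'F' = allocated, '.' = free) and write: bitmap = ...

bitmap = FF.......

  1. create(d)  ⇒  F........  {d→[0]}
  2. create(a)  ⇒  FF.......  {a→[1]; d→[0]}
  3. unlink(a)  ⇒  F........  {d→[0]}
  4. append(d, 2)  ⇒  FFF......  {d→[0, 1, 2]}
  5. create(a)  ⇒  FFFF.....  {a→[3]; d→[0, 1, 2]}
  6. truncate(d, 2)  ⇒  FF.F.....  {a→[3]; d→[0, 1]}
  7. unlink(d)  ⇒  ...F.....  {a→[3]}
  8. create(d)  ⇒  F..F.....  {a→[3]; d→[0]}
  9. unlink(a)  ⇒  F........  {d→[0]}
  10. create(b)  ⇒  FF.......  {b→[1]; d→[0]}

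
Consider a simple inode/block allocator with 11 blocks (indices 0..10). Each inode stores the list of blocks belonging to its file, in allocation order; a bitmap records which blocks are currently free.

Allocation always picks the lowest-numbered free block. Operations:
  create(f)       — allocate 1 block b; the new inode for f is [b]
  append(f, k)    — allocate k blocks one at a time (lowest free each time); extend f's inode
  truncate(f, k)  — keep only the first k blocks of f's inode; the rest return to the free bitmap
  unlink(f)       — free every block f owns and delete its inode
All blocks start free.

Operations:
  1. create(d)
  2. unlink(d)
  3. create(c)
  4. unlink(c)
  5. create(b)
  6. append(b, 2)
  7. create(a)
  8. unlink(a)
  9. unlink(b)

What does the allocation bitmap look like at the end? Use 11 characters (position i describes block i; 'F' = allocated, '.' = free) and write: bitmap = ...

bitmap = ...........

create(d): bitmap=F.......... | d=[0]
unlink(d): bitmap=........... | 
create(c): bitmap=F.......... | c=[0]
unlink(c): bitmap=........... | 
create(b): bitmap=F.......... | b=[0]
append(b, 2): bitmap=FFF........ | b=[0, 1, 2]
create(a): bitmap=FFFF....... | a=[3] b=[0, 1, 2]
unlink(a): bitmap=FFF........ | b=[0, 1, 2]
unlink(b): bitmap=........... | 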